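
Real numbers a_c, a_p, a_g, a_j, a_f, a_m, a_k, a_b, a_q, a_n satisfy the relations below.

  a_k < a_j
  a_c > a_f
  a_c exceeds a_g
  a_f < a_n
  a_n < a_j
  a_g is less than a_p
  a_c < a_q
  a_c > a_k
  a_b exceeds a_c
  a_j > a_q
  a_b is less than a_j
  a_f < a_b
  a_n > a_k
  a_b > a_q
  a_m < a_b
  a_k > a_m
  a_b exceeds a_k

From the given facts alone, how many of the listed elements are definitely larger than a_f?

Directly above a_f: a_c, a_n, a_b.
One step further: a_q, a_j (5 so far).
Nothing else is reachable above a_f; 5 in all.

5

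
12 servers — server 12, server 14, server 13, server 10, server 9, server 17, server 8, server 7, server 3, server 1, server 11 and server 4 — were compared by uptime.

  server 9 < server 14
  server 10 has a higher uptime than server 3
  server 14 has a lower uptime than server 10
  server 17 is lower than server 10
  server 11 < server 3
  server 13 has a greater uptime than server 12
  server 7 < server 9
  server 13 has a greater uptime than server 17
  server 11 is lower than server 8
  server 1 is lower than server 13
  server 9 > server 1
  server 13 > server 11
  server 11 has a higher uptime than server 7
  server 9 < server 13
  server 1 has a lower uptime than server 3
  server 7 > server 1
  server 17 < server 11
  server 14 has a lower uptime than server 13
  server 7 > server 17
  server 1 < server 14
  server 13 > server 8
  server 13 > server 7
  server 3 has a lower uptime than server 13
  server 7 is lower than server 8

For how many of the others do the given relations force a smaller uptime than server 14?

4

From server 14 the given relations immediately reach server 1, server 9.
From those, server 7 — 3 in total.
From those, server 17 — 4 in total.
No other element is forced below server 14 by the given relations, so the count is 4.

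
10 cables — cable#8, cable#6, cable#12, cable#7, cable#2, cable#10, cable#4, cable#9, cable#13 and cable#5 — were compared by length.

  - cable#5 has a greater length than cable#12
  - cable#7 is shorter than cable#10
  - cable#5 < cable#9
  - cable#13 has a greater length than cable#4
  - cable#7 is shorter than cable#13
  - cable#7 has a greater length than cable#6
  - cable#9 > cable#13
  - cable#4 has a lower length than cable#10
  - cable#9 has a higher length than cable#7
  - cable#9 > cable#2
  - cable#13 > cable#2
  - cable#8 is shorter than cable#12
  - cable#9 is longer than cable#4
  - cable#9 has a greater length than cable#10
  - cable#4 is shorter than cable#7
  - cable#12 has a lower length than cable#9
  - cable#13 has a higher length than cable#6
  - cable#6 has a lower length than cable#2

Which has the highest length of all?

cable#9

Chaining downward from cable#9: directly below it, cable#12, cable#4, cable#2, cable#7, cable#5, cable#10, cable#13; then cable#6, cable#8.
That covers every other element, and nothing is given above cable#9, so cable#9 is the highest length.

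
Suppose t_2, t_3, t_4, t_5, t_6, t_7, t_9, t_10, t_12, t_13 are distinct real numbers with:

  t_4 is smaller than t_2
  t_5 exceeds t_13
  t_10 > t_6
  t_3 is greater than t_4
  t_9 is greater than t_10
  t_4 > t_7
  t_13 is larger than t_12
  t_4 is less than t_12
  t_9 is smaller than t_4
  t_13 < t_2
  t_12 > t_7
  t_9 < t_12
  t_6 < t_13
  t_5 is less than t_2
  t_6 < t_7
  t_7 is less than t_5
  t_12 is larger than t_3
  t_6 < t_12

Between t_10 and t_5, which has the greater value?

t_5

t_10 < t_9 and t_9 < t_4 give t_10 < t_4.
Then t_4 < t_3 extends the chain to t_3.
Then t_3 < t_12 extends the chain to t_12.
With t_12 < t_13: t_10 < t_9 < t_4 < t_3 < t_12 < t_13.
With t_13 < t_5: t_10 < t_9 < t_4 < t_3 < t_12 < t_13 < t_5.
So t_10 < t_5; t_5 is the larger of the two.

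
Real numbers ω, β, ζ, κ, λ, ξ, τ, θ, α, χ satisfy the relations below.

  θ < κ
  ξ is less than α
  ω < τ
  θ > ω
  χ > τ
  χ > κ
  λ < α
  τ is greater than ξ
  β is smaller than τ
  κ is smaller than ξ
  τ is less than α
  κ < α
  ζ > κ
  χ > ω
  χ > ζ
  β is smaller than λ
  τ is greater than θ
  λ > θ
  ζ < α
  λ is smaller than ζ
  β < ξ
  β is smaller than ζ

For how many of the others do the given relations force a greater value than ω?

Directly above ω: θ, τ, χ.
One step further: κ, λ, α (6 so far).
One step further: ξ, ζ (8 so far).
Nothing else is reachable above ω; 8 in all.

8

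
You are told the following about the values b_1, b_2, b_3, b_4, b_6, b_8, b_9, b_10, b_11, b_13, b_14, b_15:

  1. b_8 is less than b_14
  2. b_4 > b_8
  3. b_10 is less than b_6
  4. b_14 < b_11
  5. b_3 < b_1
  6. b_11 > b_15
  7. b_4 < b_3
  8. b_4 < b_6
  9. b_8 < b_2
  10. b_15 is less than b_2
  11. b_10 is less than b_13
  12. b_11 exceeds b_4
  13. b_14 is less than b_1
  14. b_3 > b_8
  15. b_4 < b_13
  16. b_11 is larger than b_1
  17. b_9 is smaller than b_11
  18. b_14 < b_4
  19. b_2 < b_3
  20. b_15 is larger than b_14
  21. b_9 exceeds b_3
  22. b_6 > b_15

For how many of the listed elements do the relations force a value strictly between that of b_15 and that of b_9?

Chaining upward from b_15 reaches: b_2, b_3, b_1, b_6, b_11.
Chaining downward from b_9 reaches: b_8, b_14, b_4, b_2, b_3.
Strictly between b_15 and b_9 are those in both lists: b_2, b_3 — 2 elements.

2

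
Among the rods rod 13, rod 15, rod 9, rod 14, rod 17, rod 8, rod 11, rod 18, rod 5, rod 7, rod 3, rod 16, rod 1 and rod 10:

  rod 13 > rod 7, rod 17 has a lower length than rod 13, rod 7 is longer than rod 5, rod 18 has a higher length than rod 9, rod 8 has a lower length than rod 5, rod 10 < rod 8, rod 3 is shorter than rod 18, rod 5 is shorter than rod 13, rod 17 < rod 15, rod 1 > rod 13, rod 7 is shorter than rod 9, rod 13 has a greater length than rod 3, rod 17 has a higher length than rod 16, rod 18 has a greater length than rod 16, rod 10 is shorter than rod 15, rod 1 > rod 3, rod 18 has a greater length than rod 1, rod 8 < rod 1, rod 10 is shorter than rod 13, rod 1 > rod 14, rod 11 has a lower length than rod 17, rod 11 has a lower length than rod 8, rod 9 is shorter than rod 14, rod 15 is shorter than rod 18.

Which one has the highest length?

rod 18

Chaining downward from rod 18: directly below it, rod 16, rod 3, rod 9, rod 15, rod 1; then rod 10, rod 8, rod 7, rod 17, rod 14, rod 13; then rod 11, rod 5.
That covers every other element, and nothing is given above rod 18, so rod 18 is the highest length.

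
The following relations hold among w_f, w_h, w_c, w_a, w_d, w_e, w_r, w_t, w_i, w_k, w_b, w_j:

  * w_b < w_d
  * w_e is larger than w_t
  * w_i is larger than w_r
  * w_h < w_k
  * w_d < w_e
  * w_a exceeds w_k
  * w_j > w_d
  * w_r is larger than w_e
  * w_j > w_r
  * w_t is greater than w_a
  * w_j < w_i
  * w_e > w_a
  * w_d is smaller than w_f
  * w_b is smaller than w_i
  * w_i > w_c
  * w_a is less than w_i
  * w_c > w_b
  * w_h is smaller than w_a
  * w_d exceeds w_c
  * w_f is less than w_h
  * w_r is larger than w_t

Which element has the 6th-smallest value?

The consecutive relations fix a unique order: w_b < w_c < w_d < w_f < w_h < w_k < w_a < w_t < w_e < w_r < w_j < w_i.
Counting 6 from the smallest end gives w_k.

w_k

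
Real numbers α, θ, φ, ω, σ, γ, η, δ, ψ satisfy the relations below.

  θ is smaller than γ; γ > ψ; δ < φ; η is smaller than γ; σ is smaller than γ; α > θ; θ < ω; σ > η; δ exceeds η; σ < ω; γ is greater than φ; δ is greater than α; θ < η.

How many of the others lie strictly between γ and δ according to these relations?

1

The relations place δ below γ. An element lies strictly between them when it is forced above δ and also forced below γ.
Above δ: {φ}. Below γ: {θ, η, α, ψ, φ, σ}.
Intersection: {φ} — 1.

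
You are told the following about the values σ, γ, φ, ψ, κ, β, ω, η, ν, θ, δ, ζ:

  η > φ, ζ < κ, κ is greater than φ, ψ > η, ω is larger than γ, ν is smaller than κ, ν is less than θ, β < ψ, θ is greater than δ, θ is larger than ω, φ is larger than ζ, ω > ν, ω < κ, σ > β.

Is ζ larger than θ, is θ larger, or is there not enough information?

undetermined

Following every chain through ζ: above ζ we get φ, η, κ, ψ.
θ is not reached, and no chain runs the other way from θ to ζ.
So the given relations leave the order of ζ and θ undetermined.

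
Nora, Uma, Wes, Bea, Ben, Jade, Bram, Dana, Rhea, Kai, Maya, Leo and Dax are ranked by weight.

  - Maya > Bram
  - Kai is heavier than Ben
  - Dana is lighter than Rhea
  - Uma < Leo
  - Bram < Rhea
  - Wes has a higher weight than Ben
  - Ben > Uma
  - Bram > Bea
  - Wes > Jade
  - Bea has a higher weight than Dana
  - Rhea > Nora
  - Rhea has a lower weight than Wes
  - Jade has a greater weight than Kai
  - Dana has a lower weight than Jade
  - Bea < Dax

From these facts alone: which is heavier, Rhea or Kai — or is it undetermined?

Following every chain through Rhea: above Rhea we get Wes; below Rhea we get Dana, Nora, Bea, Bram.
Kai is not reached, and no chain runs the other way from Kai to Rhea.
So the given relations leave the order of Rhea and Kai undetermined.

undetermined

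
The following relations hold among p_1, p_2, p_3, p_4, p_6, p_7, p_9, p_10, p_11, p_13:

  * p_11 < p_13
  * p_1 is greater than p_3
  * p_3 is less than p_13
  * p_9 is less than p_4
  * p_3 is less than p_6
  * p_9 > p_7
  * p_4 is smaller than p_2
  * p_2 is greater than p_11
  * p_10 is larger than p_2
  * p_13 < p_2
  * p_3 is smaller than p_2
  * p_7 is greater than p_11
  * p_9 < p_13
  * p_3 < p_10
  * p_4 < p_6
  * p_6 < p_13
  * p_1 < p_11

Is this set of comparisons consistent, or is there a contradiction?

consistent

The single ordering p_3 < p_1 < p_11 < p_7 < p_9 < p_4 < p_6 < p_13 < p_2 < p_10 satisfies every listed relation, so no contradiction arises.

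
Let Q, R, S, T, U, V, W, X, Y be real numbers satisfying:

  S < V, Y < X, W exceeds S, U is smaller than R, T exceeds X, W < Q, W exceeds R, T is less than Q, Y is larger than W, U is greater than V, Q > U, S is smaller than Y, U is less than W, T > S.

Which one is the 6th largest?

The consecutive relations fix a unique order: S < V < U < R < W < Y < X < T < Q.
The 6th largest is R.

R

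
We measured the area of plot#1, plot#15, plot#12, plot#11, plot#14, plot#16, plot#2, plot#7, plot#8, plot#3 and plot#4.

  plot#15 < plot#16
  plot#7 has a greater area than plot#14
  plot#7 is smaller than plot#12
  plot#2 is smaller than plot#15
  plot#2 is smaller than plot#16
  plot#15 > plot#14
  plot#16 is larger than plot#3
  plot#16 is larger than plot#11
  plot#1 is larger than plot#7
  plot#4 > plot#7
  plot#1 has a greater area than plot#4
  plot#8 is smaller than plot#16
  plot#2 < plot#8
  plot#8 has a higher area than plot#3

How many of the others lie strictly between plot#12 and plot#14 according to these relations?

The relations place plot#14 below plot#12. An element lies strictly between them when it is forced above plot#14 and also forced below plot#12.
Above plot#14: {plot#15, plot#7, plot#4, plot#1, plot#16}. Below plot#12: {plot#7}.
Intersection: {plot#7} — 1.

1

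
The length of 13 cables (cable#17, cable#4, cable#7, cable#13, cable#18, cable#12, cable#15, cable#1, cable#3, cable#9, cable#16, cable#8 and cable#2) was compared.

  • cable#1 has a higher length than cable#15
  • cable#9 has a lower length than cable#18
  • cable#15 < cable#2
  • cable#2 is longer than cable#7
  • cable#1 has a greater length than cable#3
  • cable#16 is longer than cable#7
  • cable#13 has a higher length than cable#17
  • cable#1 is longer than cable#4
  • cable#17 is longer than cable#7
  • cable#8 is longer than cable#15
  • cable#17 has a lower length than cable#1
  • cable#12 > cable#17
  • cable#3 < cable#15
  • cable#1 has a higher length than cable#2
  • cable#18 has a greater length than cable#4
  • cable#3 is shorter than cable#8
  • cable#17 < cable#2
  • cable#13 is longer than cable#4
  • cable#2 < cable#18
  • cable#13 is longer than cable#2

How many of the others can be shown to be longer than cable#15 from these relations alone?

5

The elements the relations force above cable#15 are cable#2, cable#18, cable#13, cable#8, cable#1 — no chain reaches any other.
That is 5.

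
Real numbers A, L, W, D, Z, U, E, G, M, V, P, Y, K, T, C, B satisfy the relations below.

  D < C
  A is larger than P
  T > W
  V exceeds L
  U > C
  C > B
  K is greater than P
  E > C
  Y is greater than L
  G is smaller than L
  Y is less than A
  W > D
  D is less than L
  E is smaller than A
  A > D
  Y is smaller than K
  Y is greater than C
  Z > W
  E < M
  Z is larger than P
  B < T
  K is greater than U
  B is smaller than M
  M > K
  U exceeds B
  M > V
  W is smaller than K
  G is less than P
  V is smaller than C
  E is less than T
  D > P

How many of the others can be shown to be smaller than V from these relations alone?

From V the given relations immediately reach L.
From those, G, D — 3 in total.
From those, P — 4 in total.
Nothing else is reachable below V; 4 in all.

4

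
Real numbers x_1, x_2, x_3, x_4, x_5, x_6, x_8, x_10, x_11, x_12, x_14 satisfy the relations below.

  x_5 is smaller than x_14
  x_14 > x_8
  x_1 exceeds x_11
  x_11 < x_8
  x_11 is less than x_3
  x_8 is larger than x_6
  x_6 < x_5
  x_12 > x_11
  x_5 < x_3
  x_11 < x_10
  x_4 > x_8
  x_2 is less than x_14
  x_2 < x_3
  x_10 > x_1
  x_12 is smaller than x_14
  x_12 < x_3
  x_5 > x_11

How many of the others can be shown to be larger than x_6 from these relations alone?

From x_6 the given relations immediately reach x_8, x_5.
From those, x_3, x_14, x_4 — 5 in total.
No other element is forced above x_6 by the given relations, so the count is 5.

5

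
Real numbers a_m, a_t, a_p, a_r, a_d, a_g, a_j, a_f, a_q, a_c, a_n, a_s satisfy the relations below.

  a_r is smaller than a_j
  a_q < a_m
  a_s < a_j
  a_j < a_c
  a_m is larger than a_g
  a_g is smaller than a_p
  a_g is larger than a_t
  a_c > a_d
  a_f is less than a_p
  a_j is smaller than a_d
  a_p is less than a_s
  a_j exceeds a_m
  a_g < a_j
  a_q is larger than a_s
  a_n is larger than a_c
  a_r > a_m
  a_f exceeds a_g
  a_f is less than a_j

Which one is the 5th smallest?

a_s

Piecing the relations together gives one ordering: a_t < a_g < a_f < a_p < a_s < a_q < a_m < a_r < a_j < a_d < a_c < a_n.
Counting 5 from the smallest end gives a_s.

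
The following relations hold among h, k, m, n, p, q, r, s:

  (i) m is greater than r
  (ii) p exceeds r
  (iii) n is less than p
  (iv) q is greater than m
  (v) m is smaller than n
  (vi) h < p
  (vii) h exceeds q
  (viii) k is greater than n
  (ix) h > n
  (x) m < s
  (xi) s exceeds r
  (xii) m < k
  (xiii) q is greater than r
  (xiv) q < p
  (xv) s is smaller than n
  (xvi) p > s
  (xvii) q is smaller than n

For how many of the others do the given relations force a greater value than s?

From s the given relations immediately reach n, p.
From those, h, k — 4 in total.
Nothing else is reachable above s; 4 in all.

4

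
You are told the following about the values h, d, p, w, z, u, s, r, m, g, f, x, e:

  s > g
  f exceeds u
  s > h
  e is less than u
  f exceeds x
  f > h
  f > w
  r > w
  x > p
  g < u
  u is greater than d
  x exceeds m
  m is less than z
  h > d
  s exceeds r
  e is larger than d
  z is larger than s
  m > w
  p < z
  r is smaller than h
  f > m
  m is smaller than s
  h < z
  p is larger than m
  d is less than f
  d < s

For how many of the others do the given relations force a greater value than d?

From d the given relations immediately reach e, h, u, s, f.
From those, z — 6 in total.
Nothing else is reachable above d; 6 in all.

6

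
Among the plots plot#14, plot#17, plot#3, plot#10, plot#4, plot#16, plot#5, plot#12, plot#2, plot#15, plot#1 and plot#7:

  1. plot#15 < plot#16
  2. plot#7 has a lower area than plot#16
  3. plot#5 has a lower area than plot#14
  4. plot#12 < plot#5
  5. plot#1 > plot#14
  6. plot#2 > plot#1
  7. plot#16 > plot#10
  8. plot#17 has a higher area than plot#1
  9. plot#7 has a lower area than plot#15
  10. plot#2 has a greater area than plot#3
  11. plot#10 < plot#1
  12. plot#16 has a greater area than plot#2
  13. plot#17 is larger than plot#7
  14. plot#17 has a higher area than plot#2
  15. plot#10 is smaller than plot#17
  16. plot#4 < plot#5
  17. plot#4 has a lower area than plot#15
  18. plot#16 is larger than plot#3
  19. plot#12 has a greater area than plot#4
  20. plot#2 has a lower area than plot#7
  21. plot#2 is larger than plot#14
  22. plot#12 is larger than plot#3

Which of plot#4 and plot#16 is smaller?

plot#4

plot#4 < plot#12 < plot#5 < plot#14 < plot#1 < plot#2 < plot#7 < plot#15 < plot#16, by transitivity through plot#12, plot#5, plot#14, plot#1, plot#2, plot#7, plot#15.
So plot#4 < plot#16; plot#4 is the smaller of the two.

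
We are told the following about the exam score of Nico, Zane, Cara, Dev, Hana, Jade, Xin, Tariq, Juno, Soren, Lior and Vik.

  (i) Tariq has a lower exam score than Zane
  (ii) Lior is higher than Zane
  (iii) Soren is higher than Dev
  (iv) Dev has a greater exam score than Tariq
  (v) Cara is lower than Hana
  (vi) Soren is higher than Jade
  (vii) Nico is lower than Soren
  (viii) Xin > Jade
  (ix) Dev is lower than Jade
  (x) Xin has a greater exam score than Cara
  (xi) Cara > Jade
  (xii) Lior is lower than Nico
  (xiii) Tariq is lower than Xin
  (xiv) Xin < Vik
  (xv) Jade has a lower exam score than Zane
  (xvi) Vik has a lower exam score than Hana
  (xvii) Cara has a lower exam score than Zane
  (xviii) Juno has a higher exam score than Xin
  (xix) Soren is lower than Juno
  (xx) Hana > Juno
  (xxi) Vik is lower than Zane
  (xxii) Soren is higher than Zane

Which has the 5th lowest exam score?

Xin

Chaining the given pairs: Tariq < Dev < Jade < Cara < Xin < Vik < Zane < Lior < Nico < Soren < Juno < Hana.
The 5th smallest is Xin.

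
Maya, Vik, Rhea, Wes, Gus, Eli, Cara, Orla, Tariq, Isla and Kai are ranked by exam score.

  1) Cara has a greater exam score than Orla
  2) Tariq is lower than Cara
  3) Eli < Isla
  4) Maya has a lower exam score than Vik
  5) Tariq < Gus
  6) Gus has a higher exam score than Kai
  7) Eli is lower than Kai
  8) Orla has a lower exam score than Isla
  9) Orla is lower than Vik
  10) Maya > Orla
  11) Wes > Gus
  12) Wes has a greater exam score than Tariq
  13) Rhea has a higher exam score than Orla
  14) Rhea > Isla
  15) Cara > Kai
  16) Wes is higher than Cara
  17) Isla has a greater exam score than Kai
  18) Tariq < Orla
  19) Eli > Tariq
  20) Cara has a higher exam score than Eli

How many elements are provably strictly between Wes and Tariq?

5

The relations place Tariq below Wes. An element lies strictly between them when it is forced above Tariq and also forced below Wes.
Above Tariq: {Orla, Maya, Eli, Kai, Isla, Gus, Cara, Vik, Rhea}. Below Wes: {Orla, Eli, Kai, Gus, Cara}.
Intersection: {Orla, Eli, Kai, Gus, Cara} — 5.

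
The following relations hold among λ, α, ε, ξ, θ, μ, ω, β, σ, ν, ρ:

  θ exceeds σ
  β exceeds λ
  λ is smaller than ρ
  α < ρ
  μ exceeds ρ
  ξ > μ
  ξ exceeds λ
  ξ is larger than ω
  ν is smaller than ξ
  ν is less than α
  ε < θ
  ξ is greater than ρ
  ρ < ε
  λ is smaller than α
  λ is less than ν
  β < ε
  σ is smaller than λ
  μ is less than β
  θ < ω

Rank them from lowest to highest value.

σ < λ < ν < α < ρ < μ < β < ε < θ < ω < ξ

The consecutive links are each given: σ < λ; λ < ν; ν < α; α < ρ; ρ < μ; μ < β; β < ε; ε < θ; θ < ω; ω < ξ.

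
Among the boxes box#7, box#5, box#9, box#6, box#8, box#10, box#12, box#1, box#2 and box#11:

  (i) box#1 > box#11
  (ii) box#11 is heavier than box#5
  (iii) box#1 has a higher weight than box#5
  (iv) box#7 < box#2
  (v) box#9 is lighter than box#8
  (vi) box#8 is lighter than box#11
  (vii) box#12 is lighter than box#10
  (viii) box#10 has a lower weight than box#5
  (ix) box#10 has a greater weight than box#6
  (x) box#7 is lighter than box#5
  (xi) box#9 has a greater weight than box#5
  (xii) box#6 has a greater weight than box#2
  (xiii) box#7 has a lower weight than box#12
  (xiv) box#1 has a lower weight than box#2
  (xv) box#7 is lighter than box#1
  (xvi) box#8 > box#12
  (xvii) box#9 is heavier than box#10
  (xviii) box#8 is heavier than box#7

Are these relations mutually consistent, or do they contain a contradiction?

Chaining the given relations yields box#10 < box#5 < box#9 < box#8 < box#11 < box#1 < box#2 < box#6, so box#10 < box#6. But one relation states box#6 < box#10. These cannot both hold.

inconsistent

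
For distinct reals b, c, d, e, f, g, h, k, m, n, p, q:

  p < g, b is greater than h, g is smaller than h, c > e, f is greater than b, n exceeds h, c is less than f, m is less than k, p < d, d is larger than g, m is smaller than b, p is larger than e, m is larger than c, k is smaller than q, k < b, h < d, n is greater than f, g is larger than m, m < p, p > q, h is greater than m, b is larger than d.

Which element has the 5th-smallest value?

Piecing the relations together gives one ordering: e < c < m < k < q < p < g < h < d < b < f < n.
The 5th smallest is q.

q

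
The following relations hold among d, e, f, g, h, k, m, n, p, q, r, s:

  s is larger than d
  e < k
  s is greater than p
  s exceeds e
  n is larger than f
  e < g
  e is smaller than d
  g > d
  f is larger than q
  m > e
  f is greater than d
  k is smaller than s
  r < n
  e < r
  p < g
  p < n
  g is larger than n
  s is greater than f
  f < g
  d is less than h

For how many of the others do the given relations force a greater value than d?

Directly above d: h, f, g, s.
One step further: n (5 so far).
Nothing else is reachable above d; 5 in all.

5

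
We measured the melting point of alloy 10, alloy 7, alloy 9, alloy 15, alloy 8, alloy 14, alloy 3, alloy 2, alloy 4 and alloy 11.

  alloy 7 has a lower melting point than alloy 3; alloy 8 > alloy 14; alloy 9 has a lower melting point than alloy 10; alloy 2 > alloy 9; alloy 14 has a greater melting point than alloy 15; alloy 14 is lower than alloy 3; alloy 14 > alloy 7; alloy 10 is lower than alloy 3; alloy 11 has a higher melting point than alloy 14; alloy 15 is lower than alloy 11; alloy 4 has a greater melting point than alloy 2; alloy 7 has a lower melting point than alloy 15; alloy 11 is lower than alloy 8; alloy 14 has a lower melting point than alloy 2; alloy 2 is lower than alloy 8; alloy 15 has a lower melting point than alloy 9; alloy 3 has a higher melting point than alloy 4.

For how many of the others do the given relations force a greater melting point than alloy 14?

5

The elements the relations force above alloy 14 are alloy 11, alloy 2, alloy 4, alloy 3, alloy 8 — no chain reaches any other.
That is 5.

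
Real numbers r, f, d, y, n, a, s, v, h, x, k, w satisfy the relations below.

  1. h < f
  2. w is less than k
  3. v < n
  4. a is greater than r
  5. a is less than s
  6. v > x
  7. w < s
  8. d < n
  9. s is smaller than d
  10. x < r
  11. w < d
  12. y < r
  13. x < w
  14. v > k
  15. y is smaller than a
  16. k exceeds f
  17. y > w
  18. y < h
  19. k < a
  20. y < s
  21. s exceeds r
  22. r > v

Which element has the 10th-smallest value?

The consecutive relations fix a unique order: x < w < y < h < f < k < v < r < a < s < d < n.
The 10th smallest is s.

s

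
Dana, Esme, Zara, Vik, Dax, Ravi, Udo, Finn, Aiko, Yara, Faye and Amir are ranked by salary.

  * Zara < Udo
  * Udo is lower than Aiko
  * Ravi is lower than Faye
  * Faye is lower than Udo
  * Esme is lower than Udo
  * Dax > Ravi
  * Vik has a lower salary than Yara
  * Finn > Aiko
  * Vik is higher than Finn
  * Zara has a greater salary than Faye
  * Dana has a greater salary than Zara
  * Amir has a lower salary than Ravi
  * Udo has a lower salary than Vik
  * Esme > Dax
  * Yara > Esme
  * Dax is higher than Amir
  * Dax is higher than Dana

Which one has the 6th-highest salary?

The consecutive relations fix a unique order: Amir < Ravi < Faye < Zara < Dana < Dax < Esme < Udo < Aiko < Finn < Vik < Yara.
Counting 6 from the largest end gives Esme.

Esme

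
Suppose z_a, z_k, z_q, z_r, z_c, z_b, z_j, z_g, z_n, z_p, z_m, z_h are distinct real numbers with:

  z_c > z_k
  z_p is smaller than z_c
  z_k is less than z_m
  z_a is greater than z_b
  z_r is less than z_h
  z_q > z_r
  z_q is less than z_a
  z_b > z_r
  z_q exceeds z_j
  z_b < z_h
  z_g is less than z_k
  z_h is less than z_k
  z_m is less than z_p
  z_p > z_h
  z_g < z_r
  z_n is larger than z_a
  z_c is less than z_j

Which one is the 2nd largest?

The consecutive relations fix a unique order: z_g < z_r < z_b < z_h < z_k < z_m < z_p < z_c < z_j < z_q < z_a < z_n.
Counting 2 from the largest end gives z_a.

z_a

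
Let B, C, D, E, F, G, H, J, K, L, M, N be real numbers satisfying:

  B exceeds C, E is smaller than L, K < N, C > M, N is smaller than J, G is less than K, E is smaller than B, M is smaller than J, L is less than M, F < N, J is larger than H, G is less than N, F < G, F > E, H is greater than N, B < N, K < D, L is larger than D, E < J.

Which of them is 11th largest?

F

Piecing the relations together gives one ordering: E < F < G < K < D < L < M < C < B < N < H < J.
Counting 11 from the largest end gives F.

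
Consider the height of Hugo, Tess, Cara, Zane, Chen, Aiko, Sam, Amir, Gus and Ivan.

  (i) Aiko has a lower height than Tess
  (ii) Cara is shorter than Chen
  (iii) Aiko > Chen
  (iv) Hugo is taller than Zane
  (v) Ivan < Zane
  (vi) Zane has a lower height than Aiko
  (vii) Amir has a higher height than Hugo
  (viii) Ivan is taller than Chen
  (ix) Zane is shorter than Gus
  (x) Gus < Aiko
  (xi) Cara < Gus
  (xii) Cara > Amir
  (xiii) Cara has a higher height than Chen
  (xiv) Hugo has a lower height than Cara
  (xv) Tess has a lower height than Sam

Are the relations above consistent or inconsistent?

inconsistent

Chaining the given relations yields Chen < Ivan < Zane < Hugo < Amir < Cara, so Chen < Cara. But one relation states Cara < Chen. These cannot both hold.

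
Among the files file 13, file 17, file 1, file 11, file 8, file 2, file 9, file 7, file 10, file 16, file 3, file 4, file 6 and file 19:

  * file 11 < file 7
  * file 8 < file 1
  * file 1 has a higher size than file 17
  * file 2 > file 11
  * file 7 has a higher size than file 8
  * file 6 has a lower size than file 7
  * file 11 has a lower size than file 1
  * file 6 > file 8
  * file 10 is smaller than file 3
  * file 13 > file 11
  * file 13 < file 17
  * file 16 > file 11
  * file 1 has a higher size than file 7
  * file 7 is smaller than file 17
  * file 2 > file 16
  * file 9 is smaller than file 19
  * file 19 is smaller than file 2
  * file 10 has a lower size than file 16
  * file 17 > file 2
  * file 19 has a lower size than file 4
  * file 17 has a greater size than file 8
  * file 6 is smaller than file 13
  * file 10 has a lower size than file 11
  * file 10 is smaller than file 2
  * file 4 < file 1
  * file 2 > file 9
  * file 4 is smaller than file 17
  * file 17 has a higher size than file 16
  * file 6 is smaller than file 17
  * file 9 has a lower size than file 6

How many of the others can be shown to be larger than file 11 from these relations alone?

6

The elements the relations force above file 11 are file 16, file 2, file 7, file 13, file 17, file 1 — no chain reaches any other.
That is 6.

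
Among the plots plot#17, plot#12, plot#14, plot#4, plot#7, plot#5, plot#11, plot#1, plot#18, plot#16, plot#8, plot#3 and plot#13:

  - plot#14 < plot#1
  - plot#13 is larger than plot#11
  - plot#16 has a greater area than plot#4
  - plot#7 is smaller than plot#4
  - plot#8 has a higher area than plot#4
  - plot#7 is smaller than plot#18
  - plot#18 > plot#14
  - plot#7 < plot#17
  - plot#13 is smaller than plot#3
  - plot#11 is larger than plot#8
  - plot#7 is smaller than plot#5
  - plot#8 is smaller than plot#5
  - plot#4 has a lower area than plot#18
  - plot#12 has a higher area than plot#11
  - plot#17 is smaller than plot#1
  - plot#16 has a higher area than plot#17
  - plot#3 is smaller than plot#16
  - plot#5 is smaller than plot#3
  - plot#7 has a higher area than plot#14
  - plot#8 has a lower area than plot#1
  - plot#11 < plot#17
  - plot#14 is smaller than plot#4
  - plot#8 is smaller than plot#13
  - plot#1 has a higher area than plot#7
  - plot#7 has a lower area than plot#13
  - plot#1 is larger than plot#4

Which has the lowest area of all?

plot#14

Chaining upward from plot#14: directly above it, plot#7, plot#4, plot#18, plot#1; then plot#8, plot#17, plot#13, plot#5, plot#16; then plot#11, plot#3; then plot#12.
That covers every other element, and nothing is given below plot#14, so plot#14 is the lowest area.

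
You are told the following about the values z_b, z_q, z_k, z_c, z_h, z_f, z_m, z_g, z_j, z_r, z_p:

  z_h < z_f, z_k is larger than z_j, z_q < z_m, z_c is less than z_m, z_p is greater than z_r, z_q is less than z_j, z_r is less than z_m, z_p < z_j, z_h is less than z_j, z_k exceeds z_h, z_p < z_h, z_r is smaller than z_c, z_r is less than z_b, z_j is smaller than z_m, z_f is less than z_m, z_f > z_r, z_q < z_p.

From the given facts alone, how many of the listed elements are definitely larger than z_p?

5

From z_p the given relations immediately reach z_h, z_j.
From those, z_f, z_k, z_m — 5 in total.
No other element is forced above z_p by the given relations, so the count is 5.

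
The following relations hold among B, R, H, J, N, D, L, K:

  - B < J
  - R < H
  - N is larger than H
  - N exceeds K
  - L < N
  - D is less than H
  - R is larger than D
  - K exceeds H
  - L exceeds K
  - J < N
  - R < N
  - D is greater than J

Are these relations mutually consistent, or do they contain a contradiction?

consistent

The single ordering B < J < D < R < H < K < L < N satisfies every listed relation, so no contradiction arises.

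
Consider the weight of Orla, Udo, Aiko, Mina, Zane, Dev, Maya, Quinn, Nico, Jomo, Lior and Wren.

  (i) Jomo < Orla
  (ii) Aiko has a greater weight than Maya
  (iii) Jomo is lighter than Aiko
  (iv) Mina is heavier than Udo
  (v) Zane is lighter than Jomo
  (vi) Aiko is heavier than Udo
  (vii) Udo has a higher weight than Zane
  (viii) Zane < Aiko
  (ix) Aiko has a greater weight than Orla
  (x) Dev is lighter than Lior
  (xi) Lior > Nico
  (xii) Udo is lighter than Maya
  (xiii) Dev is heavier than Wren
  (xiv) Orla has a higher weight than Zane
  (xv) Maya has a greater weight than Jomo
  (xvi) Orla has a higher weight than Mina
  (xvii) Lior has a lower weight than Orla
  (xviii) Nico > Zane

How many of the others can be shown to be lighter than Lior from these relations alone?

Directly below Lior: Nico, Dev.
One step further: Zane, Wren (4 so far).
Nothing else is reachable below Lior; 4 in all.

4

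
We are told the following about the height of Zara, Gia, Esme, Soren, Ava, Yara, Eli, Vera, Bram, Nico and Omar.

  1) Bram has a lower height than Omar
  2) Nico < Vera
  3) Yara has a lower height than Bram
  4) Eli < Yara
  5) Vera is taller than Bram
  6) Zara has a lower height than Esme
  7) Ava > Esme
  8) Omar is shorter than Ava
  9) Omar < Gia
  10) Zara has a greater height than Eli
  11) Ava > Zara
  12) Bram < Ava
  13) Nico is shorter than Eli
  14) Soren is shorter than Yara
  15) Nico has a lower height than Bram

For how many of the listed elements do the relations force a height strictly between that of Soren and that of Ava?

The relations place Soren below Ava. An element lies strictly between them when it is forced above Soren and also forced below Ava.
Above Soren: {Yara, Bram, Vera, Omar, Gia}. Below Ava: {Nico, Eli, Yara, Bram, Omar, Zara, Esme}.
Intersection: {Yara, Bram, Omar} — 3.

3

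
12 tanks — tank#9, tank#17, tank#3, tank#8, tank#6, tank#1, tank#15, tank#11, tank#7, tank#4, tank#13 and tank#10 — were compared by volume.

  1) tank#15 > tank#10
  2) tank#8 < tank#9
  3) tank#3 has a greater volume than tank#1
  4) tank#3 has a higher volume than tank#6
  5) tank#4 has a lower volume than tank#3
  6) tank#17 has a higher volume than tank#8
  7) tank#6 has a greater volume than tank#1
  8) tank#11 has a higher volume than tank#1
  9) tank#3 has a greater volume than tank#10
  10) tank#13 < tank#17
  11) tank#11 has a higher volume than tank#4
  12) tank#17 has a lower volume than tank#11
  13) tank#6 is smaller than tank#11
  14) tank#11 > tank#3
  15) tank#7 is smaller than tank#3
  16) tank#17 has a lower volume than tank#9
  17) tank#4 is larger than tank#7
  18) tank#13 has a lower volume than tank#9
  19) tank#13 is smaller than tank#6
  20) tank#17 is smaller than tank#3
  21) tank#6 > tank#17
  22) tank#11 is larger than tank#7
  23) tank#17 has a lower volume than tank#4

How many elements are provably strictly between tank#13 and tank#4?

Chaining upward from tank#13 reaches: tank#17, tank#9, tank#6, tank#3, tank#11.
Chaining downward from tank#4 reaches: tank#8, tank#17, tank#7.
Strictly between tank#13 and tank#4 are those in both lists: tank#17 — 1 element.

1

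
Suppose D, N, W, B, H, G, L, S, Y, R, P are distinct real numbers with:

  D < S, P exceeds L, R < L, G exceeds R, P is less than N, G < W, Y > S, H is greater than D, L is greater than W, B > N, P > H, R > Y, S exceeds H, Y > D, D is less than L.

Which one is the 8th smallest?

L

Piecing the relations together gives one ordering: D < H < S < Y < R < G < W < L < P < N < B.
Counting 8 from the smallest end gives L.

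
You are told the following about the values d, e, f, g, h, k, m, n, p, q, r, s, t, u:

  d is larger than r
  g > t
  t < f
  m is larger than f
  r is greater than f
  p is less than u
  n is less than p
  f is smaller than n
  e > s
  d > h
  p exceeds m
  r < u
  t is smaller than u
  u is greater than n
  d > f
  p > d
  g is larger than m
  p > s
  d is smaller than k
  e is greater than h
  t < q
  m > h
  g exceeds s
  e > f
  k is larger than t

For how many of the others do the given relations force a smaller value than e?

Directly below e: f, h, s.
One step further: t (4 so far).
Nothing else is reachable below e; 4 in all.

4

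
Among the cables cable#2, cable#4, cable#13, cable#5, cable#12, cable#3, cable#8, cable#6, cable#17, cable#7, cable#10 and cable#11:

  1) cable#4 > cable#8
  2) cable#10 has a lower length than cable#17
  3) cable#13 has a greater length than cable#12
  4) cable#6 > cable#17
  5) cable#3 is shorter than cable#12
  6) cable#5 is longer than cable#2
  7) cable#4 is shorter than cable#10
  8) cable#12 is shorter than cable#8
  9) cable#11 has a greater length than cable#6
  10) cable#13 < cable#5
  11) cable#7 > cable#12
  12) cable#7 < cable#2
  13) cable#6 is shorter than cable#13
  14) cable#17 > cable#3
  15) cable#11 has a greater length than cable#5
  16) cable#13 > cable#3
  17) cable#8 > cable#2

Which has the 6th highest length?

Chaining the given pairs: cable#3 < cable#12 < cable#7 < cable#2 < cable#8 < cable#4 < cable#10 < cable#17 < cable#6 < cable#13 < cable#5 < cable#11.
Counting 6 from the largest end gives cable#10.

cable#10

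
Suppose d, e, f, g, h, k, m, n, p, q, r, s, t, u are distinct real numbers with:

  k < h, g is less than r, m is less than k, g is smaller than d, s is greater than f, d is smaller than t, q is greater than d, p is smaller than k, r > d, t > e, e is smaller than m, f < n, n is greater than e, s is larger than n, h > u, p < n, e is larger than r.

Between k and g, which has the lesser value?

g < d < r < e < m < k, by transitivity through d, r, e, m.
So g < k; g is the smaller of the two.

g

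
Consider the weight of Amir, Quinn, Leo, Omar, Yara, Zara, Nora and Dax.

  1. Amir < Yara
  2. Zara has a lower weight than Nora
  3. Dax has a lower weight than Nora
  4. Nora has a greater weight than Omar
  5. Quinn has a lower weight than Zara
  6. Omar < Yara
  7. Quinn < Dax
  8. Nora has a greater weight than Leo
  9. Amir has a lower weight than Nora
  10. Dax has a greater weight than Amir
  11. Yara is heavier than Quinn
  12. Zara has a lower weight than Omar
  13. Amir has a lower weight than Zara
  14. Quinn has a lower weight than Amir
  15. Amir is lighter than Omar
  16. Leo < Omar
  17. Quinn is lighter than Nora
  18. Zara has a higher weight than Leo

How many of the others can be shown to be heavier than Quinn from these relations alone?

Directly above Quinn: Amir, Zara, Dax, Nora, Yara.
One step further: Omar (6 so far).
No other element is forced above Quinn by the given relations, so the count is 6.

6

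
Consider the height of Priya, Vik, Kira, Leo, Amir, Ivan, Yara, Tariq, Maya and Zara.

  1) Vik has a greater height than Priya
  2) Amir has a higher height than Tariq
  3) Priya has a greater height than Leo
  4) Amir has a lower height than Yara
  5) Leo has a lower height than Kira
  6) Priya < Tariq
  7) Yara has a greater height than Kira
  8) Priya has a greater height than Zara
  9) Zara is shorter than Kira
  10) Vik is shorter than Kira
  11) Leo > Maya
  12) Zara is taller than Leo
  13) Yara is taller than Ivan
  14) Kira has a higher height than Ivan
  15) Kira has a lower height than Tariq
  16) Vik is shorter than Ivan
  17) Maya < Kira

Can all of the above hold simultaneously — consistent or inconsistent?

The single ordering Maya < Leo < Zara < Priya < Vik < Ivan < Kira < Tariq < Amir < Yara satisfies every listed relation, so no contradiction arises.

consistent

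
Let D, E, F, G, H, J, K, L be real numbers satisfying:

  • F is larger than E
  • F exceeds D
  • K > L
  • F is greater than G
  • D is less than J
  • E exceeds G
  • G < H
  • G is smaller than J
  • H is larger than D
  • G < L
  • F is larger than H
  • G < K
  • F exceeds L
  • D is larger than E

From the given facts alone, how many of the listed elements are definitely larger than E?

4

From E the given relations immediately reach D, F.
From those, J, H — 4 in total.
No other element is forced above E by the given relations, so the count is 4.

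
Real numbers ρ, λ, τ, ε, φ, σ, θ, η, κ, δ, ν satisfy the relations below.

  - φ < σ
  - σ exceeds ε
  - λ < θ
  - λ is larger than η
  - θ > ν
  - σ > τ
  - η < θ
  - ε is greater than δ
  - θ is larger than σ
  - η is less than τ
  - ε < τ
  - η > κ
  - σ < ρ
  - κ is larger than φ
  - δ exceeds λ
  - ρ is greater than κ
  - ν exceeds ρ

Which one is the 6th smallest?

Piecing the relations together gives one ordering: φ < κ < η < λ < δ < ε < τ < σ < ρ < ν < θ.
Counting 6 from the smallest end gives ε.

ε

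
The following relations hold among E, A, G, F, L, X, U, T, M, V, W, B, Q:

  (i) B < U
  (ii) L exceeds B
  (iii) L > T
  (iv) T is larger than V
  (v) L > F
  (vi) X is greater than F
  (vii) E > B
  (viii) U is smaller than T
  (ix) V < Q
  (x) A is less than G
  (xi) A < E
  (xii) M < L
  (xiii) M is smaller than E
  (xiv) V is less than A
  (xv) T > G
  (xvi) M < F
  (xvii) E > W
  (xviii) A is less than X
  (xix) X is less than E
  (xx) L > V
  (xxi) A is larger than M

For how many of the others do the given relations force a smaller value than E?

7

Directly below E: M, W, B, A, X.
One step further: F, V (7 so far).
Nothing else is reachable below E; 7 in all.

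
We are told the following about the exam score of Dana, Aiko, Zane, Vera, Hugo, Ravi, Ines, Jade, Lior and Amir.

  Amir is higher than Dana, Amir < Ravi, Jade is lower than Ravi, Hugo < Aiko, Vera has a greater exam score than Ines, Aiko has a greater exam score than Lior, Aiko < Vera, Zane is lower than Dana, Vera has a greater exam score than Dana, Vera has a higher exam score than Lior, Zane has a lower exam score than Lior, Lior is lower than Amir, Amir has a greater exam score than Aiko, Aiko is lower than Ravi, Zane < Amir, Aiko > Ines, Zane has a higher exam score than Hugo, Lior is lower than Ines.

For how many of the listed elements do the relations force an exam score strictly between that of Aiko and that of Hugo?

3

Chaining upward from Hugo reaches: Zane, Lior, Dana, Ines, Amir, Ravi, Vera.
Chaining downward from Aiko reaches: Zane, Lior, Ines.
Strictly between Hugo and Aiko are those in both lists: Zane, Lior, Ines — 3 elements.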